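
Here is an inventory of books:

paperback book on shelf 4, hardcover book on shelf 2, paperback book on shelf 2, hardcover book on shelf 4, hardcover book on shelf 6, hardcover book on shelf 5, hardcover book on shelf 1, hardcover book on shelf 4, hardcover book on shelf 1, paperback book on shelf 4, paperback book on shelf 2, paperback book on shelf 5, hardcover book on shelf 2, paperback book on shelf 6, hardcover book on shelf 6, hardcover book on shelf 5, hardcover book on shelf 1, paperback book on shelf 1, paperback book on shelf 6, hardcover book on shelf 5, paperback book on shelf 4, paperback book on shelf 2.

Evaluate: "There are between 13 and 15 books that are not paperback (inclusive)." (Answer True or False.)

|books that are not paperback| = 12.
The claim requires 13 ≤ 12 ≤ 15, which does not hold.

False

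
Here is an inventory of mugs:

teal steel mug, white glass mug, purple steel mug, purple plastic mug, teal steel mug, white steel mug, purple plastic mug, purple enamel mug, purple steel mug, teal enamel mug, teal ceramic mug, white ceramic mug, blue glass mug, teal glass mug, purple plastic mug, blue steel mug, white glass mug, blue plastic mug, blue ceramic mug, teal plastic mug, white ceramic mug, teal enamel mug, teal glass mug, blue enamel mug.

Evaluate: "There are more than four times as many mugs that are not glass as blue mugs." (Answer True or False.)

mugs that are not glass: 19.
blue mugs: 5.
The claim requires 19 > 4 × 5 = 20, which does not hold.

False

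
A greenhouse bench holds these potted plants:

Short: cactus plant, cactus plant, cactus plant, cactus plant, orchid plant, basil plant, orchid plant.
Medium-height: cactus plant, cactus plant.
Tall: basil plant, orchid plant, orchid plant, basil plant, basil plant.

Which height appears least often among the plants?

Counts by height: short 7, tall 5, medium-height 2.
The minimum is 2, held uniquely by medium-height.

medium-height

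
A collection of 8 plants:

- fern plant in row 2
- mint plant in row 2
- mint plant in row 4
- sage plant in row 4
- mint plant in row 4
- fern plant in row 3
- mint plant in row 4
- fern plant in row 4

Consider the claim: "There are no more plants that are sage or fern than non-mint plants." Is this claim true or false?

True

plants that are sage or fern: 4.
non-mint plants: 4.
The claim requires 4 ≤ 4, which holds.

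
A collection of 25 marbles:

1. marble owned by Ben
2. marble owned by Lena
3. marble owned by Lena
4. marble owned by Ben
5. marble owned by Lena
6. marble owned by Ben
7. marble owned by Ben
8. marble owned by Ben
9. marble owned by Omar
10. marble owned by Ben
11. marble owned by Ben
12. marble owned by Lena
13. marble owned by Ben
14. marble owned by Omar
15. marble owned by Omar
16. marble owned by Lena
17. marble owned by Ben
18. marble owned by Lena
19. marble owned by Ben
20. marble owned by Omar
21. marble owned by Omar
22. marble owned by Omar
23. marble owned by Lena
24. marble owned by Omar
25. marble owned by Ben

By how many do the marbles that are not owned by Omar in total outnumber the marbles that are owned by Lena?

marbles that are not owned by Omar: 18.
marbles owned by Lena: 7.
18 − 7 = 11.

11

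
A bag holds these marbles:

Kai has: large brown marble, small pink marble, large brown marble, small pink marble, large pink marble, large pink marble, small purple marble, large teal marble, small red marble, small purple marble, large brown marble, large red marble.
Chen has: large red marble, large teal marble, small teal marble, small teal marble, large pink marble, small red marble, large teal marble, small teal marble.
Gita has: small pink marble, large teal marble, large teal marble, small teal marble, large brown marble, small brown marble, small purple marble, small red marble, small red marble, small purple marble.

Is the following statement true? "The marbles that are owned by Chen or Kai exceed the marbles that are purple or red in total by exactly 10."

Count of marbles owned by Chen or Kai: 20.
There are 10 marbles that are purple or red.
The claim requires 20 − 10 (= 10) to equal 10, which holds.

True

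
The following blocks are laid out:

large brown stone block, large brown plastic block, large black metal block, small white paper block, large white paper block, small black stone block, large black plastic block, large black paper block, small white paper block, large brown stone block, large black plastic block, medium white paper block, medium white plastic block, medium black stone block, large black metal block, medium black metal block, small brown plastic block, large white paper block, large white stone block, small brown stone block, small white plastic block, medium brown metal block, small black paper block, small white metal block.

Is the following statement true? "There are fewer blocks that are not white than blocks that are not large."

blocks that are not white: 15.
blocks that are not large: 13.
The claim requires 15 < 13, which does not hold.

False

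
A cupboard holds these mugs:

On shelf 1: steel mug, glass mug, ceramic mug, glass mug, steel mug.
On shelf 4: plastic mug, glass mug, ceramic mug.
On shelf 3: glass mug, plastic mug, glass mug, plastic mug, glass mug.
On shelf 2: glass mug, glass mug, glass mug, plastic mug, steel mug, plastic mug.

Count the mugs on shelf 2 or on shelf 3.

11

on shelf 2: 6; on shelf 3: 5; together 6 + 5 = 11.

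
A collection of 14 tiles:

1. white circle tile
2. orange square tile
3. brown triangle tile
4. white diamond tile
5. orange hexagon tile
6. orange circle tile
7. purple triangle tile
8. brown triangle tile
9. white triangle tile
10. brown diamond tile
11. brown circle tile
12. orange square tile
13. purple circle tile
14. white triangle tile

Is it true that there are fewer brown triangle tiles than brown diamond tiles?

False

There are 2 brown triangle tiles.
There is 1 brown diamond tile.
The claim requires 2 < 1, which does not hold.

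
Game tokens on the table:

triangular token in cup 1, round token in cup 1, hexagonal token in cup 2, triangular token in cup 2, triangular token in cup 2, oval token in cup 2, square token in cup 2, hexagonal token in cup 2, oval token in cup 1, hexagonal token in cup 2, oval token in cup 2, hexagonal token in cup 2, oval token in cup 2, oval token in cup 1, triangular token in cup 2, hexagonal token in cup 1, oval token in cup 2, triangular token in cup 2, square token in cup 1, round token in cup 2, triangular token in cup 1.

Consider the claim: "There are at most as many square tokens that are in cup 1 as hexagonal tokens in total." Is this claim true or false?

True

|square tokens in cup 1| = 1.
|hexagonal tokens| = 5.
The claim requires 1 ≤ 5, which holds.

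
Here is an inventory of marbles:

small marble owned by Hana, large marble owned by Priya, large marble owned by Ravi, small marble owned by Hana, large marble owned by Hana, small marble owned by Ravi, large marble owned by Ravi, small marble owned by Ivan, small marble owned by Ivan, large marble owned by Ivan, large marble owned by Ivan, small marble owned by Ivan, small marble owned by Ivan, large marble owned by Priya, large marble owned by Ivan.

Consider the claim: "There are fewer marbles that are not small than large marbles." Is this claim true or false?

marbles that are not small: 8.
large marbles: 8.
The claim requires 8 < 8, which does not hold.

False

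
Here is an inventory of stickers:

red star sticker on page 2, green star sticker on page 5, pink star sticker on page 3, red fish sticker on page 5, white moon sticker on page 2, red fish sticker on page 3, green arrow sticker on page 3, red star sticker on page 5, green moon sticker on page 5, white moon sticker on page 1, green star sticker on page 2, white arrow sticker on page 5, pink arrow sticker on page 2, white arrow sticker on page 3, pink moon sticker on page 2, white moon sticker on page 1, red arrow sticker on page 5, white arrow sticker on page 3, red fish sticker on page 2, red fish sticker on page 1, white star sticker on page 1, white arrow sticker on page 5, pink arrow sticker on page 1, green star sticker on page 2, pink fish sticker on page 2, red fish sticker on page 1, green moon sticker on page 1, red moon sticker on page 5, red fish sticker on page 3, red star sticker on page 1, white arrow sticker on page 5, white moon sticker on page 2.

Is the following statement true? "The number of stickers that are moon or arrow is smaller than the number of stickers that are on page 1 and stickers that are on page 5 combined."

False

|stickers that are moon or arrow| = 17.
stickers on page 1: 8; stickers on page 5: 9; combined: 8 + 9 = 17.
The claim requires 17 < 17, which does not hold.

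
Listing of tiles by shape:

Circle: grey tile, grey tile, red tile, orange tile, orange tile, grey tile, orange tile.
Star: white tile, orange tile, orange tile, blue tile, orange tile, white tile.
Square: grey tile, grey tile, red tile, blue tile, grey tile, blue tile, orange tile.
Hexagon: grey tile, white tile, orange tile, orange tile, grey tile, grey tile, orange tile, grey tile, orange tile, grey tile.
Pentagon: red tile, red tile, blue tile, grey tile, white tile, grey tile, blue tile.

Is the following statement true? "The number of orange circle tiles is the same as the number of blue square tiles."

There are 3 orange circle tiles.
There are 2 blue square tiles.
The claim requires 3 = 2, which does not hold.

False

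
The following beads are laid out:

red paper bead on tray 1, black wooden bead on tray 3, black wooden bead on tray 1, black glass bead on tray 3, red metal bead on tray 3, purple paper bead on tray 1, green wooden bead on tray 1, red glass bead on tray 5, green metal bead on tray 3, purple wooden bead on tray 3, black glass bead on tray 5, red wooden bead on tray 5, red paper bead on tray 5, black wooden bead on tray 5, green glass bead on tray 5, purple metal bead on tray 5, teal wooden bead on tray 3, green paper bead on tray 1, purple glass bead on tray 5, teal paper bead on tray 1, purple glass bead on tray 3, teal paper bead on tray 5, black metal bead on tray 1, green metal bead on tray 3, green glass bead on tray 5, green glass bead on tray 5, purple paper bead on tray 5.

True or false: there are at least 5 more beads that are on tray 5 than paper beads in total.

True

|beads on tray 5| = 12.
|paper beads| = 7.
The claim requires 12 − 7 = 5 ≥ 5, which holds.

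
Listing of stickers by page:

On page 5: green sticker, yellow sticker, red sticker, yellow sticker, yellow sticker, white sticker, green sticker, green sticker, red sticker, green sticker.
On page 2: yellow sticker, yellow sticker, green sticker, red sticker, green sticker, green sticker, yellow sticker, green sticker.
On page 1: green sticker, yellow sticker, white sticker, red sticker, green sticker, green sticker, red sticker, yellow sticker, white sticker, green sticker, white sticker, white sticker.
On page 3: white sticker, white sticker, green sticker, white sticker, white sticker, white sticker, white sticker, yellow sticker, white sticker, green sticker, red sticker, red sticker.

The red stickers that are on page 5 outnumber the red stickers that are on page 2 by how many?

1

red stickers on page 5: 2.
red stickers on page 2: 1.
2 − 1 = 1.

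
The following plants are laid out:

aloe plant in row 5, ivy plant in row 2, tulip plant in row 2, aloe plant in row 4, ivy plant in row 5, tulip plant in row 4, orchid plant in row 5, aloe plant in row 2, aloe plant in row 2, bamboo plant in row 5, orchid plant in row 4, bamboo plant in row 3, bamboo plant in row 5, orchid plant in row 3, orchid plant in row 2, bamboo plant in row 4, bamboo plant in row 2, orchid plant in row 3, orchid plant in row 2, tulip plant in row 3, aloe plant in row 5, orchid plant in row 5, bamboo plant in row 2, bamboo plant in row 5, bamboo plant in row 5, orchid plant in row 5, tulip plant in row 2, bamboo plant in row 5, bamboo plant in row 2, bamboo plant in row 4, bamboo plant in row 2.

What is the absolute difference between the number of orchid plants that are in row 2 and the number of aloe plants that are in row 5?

0

orchid plants in row 2: 2. aloe plants in row 5: 2.
|2 − 2| = 2 − 2 = 0.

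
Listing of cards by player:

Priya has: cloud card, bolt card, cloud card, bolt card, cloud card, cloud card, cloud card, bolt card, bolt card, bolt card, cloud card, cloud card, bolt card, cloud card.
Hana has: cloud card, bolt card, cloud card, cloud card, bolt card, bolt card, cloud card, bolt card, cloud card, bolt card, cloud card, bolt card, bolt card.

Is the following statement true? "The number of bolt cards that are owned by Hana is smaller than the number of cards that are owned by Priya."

True

bolt cards owned by Hana: 7.
cards owned by Priya: 14.
The claim requires 7 < 14, which holds.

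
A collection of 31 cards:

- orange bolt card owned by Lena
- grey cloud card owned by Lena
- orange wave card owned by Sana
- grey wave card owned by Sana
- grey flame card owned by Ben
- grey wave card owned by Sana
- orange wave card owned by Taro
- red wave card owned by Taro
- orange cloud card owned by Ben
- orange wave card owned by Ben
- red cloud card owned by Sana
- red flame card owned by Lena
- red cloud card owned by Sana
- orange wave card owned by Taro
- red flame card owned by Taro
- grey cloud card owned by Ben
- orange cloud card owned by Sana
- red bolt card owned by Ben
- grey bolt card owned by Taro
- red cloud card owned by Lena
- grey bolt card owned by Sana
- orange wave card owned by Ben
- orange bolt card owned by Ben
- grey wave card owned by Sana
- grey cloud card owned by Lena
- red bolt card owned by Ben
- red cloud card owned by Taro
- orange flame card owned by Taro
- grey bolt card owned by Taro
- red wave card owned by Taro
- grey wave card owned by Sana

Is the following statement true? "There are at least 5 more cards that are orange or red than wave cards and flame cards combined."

cards that are orange or red: 20.
wave cards: 11; flame cards: 4; combined: 11 + 4 = 15.
The claim requires 20 − 15 = 5 ≥ 5, which holds.

True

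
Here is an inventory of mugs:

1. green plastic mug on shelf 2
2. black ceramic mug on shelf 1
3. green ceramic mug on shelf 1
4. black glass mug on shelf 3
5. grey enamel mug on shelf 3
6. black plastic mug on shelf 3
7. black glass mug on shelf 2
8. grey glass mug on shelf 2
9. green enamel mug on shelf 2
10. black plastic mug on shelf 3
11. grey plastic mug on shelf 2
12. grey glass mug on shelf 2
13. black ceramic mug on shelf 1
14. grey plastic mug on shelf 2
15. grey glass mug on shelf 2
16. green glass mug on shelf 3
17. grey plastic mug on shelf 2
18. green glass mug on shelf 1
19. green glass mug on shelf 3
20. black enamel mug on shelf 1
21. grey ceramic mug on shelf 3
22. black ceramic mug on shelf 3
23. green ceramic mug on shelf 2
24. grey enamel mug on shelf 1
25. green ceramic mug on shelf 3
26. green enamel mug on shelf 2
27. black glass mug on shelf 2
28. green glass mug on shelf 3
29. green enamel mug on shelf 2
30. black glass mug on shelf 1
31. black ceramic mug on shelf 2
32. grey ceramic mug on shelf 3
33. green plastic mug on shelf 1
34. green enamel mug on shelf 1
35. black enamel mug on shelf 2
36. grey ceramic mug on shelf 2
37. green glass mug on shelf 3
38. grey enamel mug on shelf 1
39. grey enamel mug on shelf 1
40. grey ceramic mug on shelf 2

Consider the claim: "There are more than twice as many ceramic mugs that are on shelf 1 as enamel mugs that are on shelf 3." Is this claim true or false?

True

There are 3 ceramic mugs on shelf 1.
There is 1 enamel mug on shelf 3.
The claim requires 3 > 2 × 1 = 2, which holds.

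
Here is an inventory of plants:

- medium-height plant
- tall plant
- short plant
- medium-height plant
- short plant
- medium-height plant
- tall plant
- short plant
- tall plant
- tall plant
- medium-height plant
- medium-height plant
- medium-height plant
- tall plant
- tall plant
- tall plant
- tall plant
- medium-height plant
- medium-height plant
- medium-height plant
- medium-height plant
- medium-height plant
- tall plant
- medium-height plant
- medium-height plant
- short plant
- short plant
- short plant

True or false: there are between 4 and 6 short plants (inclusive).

short plants: 6.
The claim requires 4 ≤ 6 ≤ 6, which holds.

True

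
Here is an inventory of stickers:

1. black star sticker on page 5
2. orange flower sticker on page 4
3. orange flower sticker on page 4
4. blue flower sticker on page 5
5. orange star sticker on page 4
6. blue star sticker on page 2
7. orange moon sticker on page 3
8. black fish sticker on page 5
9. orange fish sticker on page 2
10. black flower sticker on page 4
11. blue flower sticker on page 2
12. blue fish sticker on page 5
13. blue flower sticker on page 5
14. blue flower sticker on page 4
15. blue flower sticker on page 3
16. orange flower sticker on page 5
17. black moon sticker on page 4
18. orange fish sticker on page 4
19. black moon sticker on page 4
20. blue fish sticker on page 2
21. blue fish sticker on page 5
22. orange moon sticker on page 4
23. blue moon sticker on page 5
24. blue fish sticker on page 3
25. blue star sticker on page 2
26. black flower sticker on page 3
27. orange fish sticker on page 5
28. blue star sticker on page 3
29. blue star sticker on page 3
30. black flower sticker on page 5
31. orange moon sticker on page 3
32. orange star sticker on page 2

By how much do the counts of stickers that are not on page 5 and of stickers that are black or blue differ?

1

stickers that are not on page 5: 22. stickers that are black or blue: 21.
|22 − 21| = 22 − 21 = 1.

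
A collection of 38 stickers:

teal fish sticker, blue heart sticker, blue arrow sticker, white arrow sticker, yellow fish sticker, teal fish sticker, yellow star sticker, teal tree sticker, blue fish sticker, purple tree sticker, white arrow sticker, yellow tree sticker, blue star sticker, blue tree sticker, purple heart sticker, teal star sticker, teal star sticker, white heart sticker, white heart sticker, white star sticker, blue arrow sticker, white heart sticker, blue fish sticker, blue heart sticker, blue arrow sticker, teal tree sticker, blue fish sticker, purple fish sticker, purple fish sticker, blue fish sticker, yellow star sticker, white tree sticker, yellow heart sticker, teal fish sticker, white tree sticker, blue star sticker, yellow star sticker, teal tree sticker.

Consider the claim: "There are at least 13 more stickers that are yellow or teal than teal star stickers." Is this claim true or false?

False

|stickers that are yellow or teal| = 14.
|teal star stickers| = 2.
The claim requires 14 − 2 = 12 ≥ 13, which does not hold.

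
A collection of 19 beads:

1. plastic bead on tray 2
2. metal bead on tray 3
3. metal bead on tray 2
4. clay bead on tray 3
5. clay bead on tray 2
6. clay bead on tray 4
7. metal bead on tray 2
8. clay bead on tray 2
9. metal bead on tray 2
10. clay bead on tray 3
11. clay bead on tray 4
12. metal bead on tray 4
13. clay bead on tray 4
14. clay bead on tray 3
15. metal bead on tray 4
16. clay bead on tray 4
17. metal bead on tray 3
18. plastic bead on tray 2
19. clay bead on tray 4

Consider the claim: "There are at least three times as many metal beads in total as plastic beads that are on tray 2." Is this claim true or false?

True

metal beads: 7.
plastic beads on tray 2: 2.
The claim requires 7 ≥ 3 × 2 = 6, which holds.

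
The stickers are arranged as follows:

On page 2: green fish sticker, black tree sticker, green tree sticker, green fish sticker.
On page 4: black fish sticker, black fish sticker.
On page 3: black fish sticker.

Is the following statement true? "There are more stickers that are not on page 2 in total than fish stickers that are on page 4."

There are 3 stickers that are not on page 2.
There are 2 fish stickers on page 4.
The claim requires 3 > 2, which holds.

True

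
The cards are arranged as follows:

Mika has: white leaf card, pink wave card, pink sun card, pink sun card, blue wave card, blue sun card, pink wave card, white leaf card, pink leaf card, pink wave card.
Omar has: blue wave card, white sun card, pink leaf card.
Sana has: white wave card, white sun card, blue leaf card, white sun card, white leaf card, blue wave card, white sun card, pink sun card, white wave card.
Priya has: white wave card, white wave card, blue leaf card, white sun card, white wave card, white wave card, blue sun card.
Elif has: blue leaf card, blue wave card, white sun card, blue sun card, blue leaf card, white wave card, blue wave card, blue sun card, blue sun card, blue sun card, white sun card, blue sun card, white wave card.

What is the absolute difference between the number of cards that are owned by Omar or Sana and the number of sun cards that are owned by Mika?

cards owned by Omar or Sana: 12. sun cards owned by Mika: 3.
|12 − 3| = 12 − 3 = 9.

9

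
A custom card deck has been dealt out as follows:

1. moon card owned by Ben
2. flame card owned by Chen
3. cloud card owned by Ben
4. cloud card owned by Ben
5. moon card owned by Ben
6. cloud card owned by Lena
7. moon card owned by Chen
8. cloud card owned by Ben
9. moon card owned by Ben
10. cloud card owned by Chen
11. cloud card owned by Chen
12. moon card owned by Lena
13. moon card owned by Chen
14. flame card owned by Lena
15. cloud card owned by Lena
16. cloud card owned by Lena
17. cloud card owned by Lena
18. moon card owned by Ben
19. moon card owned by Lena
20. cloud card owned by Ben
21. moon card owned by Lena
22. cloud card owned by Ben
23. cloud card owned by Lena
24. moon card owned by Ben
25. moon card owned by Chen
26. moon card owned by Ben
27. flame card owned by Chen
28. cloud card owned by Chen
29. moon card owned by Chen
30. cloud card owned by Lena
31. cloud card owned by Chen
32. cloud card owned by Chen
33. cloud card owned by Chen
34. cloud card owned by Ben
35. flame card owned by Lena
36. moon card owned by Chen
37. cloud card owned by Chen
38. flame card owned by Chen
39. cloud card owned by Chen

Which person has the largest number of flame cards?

Counts by player (restricted to flame cards): Chen→3, Lena→2, Ben→0.
The maximum is 3, held uniquely by Chen.

Chen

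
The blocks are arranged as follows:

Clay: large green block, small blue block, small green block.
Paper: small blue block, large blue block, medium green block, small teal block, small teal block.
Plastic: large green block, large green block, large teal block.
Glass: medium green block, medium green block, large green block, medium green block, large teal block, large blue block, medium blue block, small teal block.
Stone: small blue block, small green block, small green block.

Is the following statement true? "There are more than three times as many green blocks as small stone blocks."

True

green blocks: 11.
small stone blocks: 3.
The claim requires 11 > 3 × 3 = 9, which holds.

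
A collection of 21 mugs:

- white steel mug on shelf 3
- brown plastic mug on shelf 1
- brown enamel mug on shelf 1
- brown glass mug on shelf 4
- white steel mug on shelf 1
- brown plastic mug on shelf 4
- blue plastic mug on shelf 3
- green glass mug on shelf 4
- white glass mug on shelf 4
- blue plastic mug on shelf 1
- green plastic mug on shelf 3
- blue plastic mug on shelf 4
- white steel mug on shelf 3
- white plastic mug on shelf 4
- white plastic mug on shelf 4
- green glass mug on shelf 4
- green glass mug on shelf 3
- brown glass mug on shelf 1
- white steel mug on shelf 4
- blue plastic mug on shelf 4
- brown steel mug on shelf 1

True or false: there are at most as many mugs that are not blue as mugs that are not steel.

False

|mugs that are not blue| = 17.
|mugs that are not steel| = 16.
The claim requires 17 ≤ 16, which does not hold.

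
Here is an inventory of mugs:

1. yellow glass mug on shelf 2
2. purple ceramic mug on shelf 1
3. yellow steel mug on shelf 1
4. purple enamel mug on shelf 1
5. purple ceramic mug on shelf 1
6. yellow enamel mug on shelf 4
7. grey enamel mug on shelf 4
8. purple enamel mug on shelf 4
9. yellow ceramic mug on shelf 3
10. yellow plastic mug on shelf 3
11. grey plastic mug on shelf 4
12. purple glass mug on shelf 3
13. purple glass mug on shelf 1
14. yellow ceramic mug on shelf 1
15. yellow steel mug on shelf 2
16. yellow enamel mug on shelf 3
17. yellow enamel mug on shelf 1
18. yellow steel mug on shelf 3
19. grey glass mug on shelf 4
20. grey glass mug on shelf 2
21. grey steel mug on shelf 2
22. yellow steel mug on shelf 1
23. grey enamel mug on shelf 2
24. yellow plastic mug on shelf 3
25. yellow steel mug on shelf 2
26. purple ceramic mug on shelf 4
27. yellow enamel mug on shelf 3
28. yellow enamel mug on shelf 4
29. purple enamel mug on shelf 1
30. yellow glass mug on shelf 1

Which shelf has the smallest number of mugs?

shelf 2

Counts by shelf: shelf 1→10, shelf 4→7, shelf 3→7, shelf 2→6.
The minimum is 6, held uniquely by shelf 2.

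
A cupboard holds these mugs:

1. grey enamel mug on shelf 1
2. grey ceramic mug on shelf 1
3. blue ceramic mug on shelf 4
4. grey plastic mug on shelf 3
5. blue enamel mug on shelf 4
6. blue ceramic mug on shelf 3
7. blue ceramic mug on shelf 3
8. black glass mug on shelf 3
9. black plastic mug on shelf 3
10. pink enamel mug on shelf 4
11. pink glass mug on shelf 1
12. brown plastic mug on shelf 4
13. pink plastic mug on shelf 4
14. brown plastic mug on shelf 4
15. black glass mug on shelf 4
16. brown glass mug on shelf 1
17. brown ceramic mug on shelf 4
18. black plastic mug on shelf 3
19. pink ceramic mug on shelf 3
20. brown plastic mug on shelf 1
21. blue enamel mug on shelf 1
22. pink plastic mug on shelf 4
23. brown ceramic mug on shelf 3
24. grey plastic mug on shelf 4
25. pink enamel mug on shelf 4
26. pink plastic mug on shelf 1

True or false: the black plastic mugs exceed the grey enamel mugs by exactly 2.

False

There are 2 black plastic mugs.
There is 1 grey enamel mug.
The claim requires 2 − 1 (= 1) to equal 2, which does not hold.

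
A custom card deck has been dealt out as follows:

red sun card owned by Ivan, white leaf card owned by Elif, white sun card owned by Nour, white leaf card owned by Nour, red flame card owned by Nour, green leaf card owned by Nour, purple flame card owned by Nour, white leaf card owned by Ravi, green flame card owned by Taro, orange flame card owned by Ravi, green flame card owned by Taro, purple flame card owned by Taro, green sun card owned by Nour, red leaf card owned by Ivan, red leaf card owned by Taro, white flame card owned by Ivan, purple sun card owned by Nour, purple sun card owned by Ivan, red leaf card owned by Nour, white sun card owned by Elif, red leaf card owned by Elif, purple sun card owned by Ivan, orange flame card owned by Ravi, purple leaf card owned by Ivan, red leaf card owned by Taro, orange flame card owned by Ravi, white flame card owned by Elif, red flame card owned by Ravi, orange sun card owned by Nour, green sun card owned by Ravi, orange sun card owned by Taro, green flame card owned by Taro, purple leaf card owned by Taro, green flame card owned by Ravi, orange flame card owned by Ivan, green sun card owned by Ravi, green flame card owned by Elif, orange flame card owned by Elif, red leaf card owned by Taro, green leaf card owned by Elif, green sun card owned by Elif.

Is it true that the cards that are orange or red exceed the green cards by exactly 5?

True

There are 16 cards that are orange or red.
There are 11 green cards.
The claim requires 16 − 11 (= 5) to equal 5, which holds.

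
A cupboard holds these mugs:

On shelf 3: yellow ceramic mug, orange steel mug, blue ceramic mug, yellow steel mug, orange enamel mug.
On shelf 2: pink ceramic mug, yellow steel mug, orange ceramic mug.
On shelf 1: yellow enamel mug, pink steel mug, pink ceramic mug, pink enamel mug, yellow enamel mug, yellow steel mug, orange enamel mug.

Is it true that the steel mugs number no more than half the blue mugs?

False

steel mugs: 5.
blue mugs: 1.
The claim requires 2 × 5 = 10 ≤ 1, which does not hold.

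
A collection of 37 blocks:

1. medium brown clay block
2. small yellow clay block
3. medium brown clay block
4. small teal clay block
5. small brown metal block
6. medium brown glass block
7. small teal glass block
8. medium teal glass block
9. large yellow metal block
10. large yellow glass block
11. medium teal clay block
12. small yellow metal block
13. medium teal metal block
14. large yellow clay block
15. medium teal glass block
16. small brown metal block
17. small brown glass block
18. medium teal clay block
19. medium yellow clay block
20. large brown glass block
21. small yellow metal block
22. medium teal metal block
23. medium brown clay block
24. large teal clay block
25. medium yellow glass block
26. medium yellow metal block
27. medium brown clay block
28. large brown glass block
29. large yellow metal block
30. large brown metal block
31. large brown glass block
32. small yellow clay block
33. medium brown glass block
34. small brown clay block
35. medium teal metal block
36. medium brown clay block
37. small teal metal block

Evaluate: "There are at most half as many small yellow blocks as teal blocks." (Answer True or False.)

There are 4 small yellow blocks.
There are 11 teal blocks.
The claim requires 2 × 4 = 8 ≤ 11, which holds.

True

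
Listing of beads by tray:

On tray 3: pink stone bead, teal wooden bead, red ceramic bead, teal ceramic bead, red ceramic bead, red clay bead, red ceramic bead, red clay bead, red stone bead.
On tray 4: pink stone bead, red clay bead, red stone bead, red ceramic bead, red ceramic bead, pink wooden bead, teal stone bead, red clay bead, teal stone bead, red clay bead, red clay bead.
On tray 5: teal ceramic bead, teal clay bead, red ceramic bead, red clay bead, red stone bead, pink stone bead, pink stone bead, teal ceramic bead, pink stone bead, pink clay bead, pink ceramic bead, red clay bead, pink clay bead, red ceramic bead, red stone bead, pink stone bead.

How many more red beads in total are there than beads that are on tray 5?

red beads: 19.
beads on tray 5: 16.
19 − 16 = 3.

3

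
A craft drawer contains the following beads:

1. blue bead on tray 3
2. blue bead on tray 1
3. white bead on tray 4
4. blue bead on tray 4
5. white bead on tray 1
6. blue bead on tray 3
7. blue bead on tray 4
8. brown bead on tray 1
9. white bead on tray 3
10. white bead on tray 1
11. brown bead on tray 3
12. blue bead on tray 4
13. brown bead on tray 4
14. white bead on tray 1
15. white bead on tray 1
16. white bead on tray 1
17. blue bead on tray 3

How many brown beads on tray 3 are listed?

1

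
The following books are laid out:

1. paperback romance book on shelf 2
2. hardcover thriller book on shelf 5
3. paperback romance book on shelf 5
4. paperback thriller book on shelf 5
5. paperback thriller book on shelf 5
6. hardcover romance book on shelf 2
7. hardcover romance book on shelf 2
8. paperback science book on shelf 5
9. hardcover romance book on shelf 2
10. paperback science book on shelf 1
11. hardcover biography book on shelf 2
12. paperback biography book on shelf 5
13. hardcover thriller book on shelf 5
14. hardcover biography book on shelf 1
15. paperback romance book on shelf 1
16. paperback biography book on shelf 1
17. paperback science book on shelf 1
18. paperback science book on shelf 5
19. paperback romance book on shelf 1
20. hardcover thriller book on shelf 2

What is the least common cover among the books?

hardcover

Counts by cover: paperback 12, hardcover 8.
The minimum is 8, held uniquely by hardcover.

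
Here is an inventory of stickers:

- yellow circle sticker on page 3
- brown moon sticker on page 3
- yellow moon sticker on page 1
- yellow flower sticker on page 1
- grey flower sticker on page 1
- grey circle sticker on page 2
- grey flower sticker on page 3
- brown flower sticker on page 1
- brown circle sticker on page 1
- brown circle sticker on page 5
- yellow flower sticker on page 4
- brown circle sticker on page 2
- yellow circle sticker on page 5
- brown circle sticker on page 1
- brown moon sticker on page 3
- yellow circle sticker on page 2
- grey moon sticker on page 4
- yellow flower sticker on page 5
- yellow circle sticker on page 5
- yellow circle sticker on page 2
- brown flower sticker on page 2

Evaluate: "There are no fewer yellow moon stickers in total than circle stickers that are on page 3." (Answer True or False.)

yellow moon stickers: 1.
circle stickers on page 3: 1.
The claim requires 1 ≥ 1, which holds.

True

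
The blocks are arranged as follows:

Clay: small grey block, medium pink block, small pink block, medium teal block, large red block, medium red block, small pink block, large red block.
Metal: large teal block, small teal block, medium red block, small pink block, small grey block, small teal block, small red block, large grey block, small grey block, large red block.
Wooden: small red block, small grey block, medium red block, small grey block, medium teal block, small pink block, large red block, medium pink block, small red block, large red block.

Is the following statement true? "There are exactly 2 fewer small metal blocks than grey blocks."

False

small metal blocks: 6.
grey blocks: 6.
The claim requires 6 − 6 (= 0) to equal 2, which does not hold.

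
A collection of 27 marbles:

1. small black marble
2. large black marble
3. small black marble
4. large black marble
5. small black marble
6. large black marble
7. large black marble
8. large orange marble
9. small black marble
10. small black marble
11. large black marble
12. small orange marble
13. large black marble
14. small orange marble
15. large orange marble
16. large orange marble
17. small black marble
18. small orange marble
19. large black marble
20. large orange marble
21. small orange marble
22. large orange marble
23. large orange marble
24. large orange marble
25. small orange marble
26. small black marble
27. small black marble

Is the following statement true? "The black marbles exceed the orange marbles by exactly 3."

|black marbles| = 15.
|orange marbles| = 12.
The claim requires 15 − 12 (= 3) to equal 3, which holds.

True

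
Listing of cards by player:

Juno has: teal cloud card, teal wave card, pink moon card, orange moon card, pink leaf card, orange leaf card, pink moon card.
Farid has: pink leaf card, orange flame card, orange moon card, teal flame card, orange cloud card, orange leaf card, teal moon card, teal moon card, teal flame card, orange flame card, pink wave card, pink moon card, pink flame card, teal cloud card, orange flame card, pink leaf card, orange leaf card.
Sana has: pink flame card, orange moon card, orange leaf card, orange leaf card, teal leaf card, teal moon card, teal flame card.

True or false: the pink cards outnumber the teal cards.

There are 9 pink cards.
There are 10 teal cards.
The claim requires 9 > 10, which does not hold.

False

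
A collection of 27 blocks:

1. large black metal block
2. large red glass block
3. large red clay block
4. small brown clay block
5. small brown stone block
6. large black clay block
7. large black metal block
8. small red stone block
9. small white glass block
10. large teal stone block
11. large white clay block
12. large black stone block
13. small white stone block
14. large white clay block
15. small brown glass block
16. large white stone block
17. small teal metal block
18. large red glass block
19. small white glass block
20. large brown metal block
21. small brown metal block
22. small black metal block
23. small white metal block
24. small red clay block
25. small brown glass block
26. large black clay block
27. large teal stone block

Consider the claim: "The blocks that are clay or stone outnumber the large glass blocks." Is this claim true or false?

blocks that are clay or stone: 14.
large glass blocks: 2.
The claim requires 14 > 2, which holds.

True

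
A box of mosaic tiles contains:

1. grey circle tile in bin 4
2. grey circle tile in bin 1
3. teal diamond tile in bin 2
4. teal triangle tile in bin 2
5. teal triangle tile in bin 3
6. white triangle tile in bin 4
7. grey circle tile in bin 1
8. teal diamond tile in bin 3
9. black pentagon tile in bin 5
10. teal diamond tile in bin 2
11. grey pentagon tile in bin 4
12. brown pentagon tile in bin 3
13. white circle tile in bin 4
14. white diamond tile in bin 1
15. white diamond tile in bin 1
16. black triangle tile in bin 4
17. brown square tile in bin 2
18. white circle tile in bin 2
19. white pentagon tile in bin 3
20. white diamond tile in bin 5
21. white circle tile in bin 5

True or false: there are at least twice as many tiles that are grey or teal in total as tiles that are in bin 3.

There are 9 tiles that are grey or teal.
There are 4 tiles in bin 3.
The claim requires 9 ≥ 2 × 4 = 8, which holds.

True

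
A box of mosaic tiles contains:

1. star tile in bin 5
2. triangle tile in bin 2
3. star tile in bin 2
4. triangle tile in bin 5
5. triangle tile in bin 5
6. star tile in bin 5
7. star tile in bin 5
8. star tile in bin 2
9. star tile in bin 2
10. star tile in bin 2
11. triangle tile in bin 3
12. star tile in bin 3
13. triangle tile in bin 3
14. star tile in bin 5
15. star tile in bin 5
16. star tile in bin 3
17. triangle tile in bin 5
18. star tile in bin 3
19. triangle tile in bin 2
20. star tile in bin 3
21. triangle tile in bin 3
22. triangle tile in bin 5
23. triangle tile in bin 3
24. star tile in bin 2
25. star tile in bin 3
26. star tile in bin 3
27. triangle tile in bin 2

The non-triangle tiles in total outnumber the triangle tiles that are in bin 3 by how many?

12

non-triangle tiles: 16.
triangle tiles in bin 3: 4.
16 − 4 = 12.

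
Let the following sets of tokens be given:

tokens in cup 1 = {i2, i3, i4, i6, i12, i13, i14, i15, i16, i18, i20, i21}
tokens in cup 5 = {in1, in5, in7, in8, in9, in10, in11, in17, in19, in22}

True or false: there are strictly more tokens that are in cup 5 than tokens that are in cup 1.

|tokens in cup 5| = 10.
|tokens in cup 1| = 12.
The claim requires 10 > 12, which does not hold.

False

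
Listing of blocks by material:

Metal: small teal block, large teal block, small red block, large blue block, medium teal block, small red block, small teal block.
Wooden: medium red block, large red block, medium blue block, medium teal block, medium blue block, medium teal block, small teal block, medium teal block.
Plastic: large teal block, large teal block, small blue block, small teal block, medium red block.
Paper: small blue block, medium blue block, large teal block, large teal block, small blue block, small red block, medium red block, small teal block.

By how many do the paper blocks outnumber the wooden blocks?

0

paper blocks: 8.
wooden blocks: 8.
8 − 8 = 0.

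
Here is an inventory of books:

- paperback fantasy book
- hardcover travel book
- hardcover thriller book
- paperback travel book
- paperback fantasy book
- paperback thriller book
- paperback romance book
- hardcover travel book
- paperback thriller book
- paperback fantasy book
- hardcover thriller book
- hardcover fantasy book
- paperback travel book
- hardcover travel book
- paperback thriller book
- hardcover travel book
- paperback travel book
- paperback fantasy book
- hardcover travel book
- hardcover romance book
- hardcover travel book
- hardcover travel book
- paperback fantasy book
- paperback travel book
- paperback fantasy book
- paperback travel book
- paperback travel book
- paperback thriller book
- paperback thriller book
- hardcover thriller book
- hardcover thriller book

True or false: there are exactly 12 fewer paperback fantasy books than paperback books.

True

paperback fantasy books: 6.
paperback books: 18.
The claim requires 18 − 6 (= 12) to equal 12, which holds.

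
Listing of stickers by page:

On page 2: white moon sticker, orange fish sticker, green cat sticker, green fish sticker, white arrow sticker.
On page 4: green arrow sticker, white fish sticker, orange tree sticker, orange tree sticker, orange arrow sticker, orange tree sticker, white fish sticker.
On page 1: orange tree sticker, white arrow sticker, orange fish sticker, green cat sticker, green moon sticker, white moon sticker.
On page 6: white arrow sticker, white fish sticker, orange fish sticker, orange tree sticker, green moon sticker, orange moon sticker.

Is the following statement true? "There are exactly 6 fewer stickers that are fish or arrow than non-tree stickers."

False

stickers that are fish or arrow: 12.
non-tree stickers: 19.
The claim requires 19 − 12 (= 7) to equal 6, which does not hold.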